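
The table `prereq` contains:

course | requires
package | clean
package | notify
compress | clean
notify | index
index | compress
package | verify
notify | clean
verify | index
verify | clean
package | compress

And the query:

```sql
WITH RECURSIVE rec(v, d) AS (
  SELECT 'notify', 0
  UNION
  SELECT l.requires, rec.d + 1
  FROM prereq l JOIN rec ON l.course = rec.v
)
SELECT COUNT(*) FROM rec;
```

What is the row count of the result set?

Base: (notify, d=0).
Iteration 1: edges from {notify} -> (clean, d=1), (index, d=1).
Iteration 2: edges from {clean,index} -> (compress, d=2).
Iteration 3: edges from {compress} -> (clean, d=3).
Iteration 4: no outgoing edges from {clean}; recursion stops.
Total rows emitted: 5.

5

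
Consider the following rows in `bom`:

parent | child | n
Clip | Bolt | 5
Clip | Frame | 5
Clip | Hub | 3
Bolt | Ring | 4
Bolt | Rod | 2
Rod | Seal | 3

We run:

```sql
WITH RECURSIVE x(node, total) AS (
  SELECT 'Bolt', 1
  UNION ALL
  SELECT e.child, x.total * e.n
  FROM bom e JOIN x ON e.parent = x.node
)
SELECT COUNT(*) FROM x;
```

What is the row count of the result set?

4

Base: (Bolt, total=1).
Iteration 1: components of {Bolt} -> Ring = 1*4 = 4, Rod = 1*2 = 2.
Iteration 2: components of {Ring,Rod} -> Seal = 2*3 = 6.
Iteration 3: no further components; recursion stops.
Total rows emitted: 4.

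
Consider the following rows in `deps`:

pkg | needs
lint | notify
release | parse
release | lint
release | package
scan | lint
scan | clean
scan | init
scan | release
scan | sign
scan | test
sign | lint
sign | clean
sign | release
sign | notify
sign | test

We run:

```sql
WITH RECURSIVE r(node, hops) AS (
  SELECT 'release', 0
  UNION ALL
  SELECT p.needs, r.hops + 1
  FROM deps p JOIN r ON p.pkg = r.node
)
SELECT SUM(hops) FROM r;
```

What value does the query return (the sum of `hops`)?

5

Base: (release, hops=0).
Iteration 1: edges from {release} -> (lint, hops=1), (package, hops=1), (parse, hops=1).
Iteration 2: edges from {lint,package,parse} -> (notify, hops=2).
Iteration 3: no outgoing edges from {notify}; recursion stops.
SUM(hops) = 0 + 1 + 1 + 1 + 2 = 5.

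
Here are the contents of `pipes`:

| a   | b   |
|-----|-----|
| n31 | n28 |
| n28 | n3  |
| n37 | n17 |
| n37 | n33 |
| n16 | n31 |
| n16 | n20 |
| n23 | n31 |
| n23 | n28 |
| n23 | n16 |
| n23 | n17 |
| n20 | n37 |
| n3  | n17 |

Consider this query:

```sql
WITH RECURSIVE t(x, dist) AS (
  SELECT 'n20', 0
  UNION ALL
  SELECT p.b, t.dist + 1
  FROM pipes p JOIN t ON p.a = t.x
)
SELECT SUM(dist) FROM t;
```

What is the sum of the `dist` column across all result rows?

5

Base: (n20, dist=0).
Iteration 1: edges from {n20} -> (n37, dist=1).
Iteration 2: edges from {n37} -> (n17, dist=2), (n33, dist=2).
Iteration 3: no outgoing edges from {n17,n33}; recursion stops.
SUM(dist) = 0 + 1 + 2 + 2 = 5.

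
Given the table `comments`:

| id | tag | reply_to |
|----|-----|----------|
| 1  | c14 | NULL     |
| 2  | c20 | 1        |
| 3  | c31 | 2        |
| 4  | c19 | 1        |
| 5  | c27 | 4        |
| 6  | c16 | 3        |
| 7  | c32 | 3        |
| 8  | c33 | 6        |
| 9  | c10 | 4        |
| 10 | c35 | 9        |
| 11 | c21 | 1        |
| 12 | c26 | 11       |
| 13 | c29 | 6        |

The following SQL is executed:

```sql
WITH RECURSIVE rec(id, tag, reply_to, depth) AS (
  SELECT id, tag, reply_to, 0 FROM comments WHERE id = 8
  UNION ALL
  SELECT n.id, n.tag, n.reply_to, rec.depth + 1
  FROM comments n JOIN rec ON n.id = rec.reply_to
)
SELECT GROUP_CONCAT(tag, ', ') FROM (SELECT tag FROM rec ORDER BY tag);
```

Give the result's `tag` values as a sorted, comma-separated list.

c14, c16, c20, c31, c33

Base: id=8 (c33), reply_to=6, depth 0.
Iteration 1: join on id=6 -> c16 (id 6, reply_to=3, depth 1).
Iteration 2: join on id=3 -> c31 (id 3, reply_to=2, depth 2).
Iteration 3: join on id=2 -> c20 (id 2, reply_to=1, depth 3).
Iteration 4: join on id=1 -> c14 (id 1, reply_to=NULL, depth 4).
Iteration 5: reply_to is NULL; no match; recursion stops.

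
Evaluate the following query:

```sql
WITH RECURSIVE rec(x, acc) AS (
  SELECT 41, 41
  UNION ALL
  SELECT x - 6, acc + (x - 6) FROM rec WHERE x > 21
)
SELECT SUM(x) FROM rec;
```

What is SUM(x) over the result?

145

Base: x=41, acc=41.
Iteration 1: 41 > 21 holds -> x = 41 - 6 = 35, acc = 41 + 35 = 76.
Iteration 2: 35 > 21 holds -> x = 35 - 6 = 29, acc = 76 + 29 = 105.
Iteration 3: 29 > 21 holds -> x = 29 - 6 = 23, acc = 105 + 23 = 128.
Iteration 4: 23 > 21 holds -> x = 23 - 6 = 17, acc = 128 + 17 = 145.
Iteration 5: 17 > 21 fails; recursion stops.
SUM(x) = 41 + 35 + 29 + 23 + 17 = 145.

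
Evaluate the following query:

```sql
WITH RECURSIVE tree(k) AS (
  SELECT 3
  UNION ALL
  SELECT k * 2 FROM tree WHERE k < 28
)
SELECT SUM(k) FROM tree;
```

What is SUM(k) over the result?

93

Base: k=3.
Iteration 1: 3 < 28 holds -> k = 3 * 2 = 6.
Iteration 2: 6 < 28 holds -> k = 6 * 2 = 12.
Iteration 3: 12 < 28 holds -> k = 12 * 2 = 24.
Iteration 4: 24 < 28 holds -> k = 24 * 2 = 48.
Iteration 5: 48 < 28 fails; recursion stops.
SUM(k) = 3 + 6 + 12 + 24 + 48 = 93.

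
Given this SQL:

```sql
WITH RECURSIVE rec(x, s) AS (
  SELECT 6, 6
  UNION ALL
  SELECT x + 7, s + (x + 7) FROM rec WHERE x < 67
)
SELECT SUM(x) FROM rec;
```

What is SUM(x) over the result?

Base: x=6, s=6.
Iteration 1: 6 < 67 holds -> x = 6 + 7 = 13, s = 6 + 13 = 19.
Iteration 2: 13 < 67 holds -> x = 13 + 7 = 20, s = 19 + 20 = 39.
Iteration 3: 20 < 67 holds -> x = 20 + 7 = 27, s = 39 + 27 = 66.
Iteration 4: 27 < 67 holds -> x = 27 + 7 = 34, s = 66 + 34 = 100.
Iteration 5: 34 < 67 holds -> x = 34 + 7 = 41, s = 100 + 41 = 141.
Iteration 6: 41 < 67 holds -> x = 41 + 7 = 48, s = 141 + 48 = 189.
Iteration 7: 48 < 67 holds -> x = 48 + 7 = 55, s = 189 + 55 = 244.
Iteration 8: 55 < 67 holds -> x = 55 + 7 = 62, s = 244 + 62 = 306.
Iteration 9: 62 < 67 holds -> x = 62 + 7 = 69, s = 306 + 69 = 375.
Iteration 10: 69 < 67 fails; recursion stops.
SUM(x) = 6 + 13 + 20 + 27 + 34 + 41 + 48 + 55 + 62 + 69 = 375.

375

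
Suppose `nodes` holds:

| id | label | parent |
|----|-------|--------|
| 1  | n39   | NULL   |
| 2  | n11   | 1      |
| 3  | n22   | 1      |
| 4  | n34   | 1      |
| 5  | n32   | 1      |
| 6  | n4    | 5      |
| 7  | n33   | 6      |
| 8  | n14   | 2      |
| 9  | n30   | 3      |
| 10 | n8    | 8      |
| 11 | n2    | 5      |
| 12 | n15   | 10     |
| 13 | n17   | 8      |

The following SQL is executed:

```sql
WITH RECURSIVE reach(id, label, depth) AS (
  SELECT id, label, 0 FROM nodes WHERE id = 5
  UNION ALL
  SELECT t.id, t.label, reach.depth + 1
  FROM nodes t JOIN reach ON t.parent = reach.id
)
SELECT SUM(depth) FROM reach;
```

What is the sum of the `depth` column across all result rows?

4

Base: id=5 (n32) at depth 0.
Iteration 1: rows with parent in {5} -> n4 (id 6, depth 1), n2 (id 11, depth 1).
Iteration 2: rows with parent in {6,11} -> n33 (id 7, depth 2).
Iteration 3: no rows with parent in {7}; recursion stops.
SUM(depth) = 0 + 1 + 1 + 2 = 4.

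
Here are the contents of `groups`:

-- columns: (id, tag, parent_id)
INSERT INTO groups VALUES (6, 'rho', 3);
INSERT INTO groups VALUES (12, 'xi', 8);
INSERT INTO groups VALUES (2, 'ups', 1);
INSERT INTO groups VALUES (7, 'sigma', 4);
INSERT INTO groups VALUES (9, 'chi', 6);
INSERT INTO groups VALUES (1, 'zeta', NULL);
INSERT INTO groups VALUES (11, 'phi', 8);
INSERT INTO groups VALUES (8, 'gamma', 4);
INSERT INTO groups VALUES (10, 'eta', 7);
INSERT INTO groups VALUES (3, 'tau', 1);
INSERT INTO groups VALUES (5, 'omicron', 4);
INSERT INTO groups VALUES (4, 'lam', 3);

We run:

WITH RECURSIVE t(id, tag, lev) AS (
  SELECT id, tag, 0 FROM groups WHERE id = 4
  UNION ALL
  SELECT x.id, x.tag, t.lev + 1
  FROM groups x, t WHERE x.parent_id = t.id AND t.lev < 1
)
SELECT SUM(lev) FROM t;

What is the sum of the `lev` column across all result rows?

Base: id=4 (lam) at lev 0.
Iteration 1: rows with parent_id in {4} -> omicron (id 5, lev 1), sigma (id 7, lev 1), gamma (id 8, lev 1).
Iteration 2: lev < 1 fails for all current rows; recursion stops.
SUM(lev) = 0 + 1 + 1 + 1 = 3.

3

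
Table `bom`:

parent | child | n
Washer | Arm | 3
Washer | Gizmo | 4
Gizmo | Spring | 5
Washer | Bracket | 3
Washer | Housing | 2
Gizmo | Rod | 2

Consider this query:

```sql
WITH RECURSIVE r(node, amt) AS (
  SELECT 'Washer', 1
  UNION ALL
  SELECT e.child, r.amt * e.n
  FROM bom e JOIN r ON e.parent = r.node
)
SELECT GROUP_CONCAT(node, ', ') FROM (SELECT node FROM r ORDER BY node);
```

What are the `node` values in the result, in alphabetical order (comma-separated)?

Base: (Washer, amt=1).
Iteration 1: components of {Washer} -> Arm = 1*3 = 3, Bracket = 1*3 = 3, Gizmo = 1*4 = 4, Housing = 1*2 = 2.
Iteration 2: components of {Arm,Bracket,Gizmo,Housing} -> Rod = 4*2 = 8, Spring = 4*5 = 20.
Iteration 3: no further components; recursion stops.

Arm, Bracket, Gizmo, Housing, Rod, Spring, Washer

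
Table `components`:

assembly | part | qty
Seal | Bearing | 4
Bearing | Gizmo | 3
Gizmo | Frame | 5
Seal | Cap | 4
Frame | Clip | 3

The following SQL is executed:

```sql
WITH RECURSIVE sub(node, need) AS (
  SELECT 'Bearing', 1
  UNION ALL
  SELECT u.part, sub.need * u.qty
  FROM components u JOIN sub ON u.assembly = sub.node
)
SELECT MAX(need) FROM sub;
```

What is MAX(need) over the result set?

Base: (Bearing, need=1).
Iteration 1: components of {Bearing} -> Gizmo = 1*3 = 3.
Iteration 2: components of {Gizmo} -> Frame = 3*5 = 15.
Iteration 3: components of {Frame} -> Clip = 15*3 = 45.
Iteration 4: no further components; recursion stops.
need values: 1, 3, 15, 45; the maximum is 45.

45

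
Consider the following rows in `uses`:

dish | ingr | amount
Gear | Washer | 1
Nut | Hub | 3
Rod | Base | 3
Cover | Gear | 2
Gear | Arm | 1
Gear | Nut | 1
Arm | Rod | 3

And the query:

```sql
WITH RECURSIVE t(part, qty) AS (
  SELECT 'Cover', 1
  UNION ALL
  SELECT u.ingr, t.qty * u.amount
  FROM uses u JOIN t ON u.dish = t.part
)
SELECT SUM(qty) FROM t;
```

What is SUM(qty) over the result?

39

Base: (Cover, qty=1).
Iteration 1: components of {Cover} -> Gear = 1*2 = 2.
Iteration 2: components of {Gear} -> Arm = 2*1 = 2, Nut = 2*1 = 2, Washer = 2*1 = 2.
Iteration 3: components of {Arm,Nut,Washer} -> Hub = 2*3 = 6, Rod = 2*3 = 6.
Iteration 4: components of {Hub,Rod} -> Base = 6*3 = 18.
Iteration 5: no further components; recursion stops.
SUM(qty) = 1 + 2 + 2 + 2 + 2 + 6 + 6 + 18 = 39.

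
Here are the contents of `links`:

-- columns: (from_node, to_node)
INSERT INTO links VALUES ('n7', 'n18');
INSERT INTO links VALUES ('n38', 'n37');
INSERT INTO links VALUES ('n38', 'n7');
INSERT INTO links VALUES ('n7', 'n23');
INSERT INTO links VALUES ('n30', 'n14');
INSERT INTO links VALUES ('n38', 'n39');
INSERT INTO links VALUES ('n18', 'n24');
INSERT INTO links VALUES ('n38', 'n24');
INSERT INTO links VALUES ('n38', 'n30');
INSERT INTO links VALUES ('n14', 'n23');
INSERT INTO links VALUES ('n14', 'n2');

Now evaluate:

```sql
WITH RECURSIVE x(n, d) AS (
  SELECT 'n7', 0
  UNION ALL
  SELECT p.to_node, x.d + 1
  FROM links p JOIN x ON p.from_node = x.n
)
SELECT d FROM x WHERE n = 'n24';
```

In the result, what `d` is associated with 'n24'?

2

Base: (n7, d=0).
Iteration 1: edges from {n7} -> (n18, d=1), (n23, d=1).
Iteration 2: edges from {n18,n23} -> (n24, d=2).
Iteration 3: no outgoing edges from {n24}; recursion stops.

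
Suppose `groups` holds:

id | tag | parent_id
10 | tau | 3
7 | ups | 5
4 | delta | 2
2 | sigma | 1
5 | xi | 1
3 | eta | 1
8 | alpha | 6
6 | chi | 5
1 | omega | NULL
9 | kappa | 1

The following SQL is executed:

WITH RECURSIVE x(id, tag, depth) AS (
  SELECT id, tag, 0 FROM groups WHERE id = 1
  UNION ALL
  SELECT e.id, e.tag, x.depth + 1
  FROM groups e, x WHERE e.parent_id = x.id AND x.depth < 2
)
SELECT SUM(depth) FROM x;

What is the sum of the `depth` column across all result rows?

Base: id=1 (omega) at depth 0.
Iteration 1: rows with parent_id in {1} -> sigma (id 2, depth 1), eta (id 3, depth 1), xi (id 5, depth 1), kappa (id 9, depth 1).
Iteration 2: rows with parent_id in {2,3,5,9} -> delta (id 4, depth 2), chi (id 6, depth 2), ups (id 7, depth 2), tau (id 10, depth 2).
Iteration 3: depth < 2 fails for all current rows; recursion stops.
SUM(depth) = 0 + 1 + 1 + 1 + 1 + 2 + 2 + 2 + 2 = 12.

12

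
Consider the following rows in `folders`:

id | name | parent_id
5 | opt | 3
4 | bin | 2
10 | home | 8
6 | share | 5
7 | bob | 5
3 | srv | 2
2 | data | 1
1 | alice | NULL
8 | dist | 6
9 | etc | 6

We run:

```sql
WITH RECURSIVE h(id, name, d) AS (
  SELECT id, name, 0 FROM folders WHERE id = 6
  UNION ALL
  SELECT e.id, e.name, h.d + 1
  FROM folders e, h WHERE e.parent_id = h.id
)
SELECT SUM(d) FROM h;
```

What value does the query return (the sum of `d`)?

Base: id=6 (share) at d 0.
Iteration 1: rows with parent_id in {6} -> dist (id 8, d 1), etc (id 9, d 1).
Iteration 2: rows with parent_id in {8,9} -> home (id 10, d 2).
Iteration 3: no rows with parent_id in {10}; recursion stops.
SUM(d) = 0 + 1 + 1 + 2 = 4.

4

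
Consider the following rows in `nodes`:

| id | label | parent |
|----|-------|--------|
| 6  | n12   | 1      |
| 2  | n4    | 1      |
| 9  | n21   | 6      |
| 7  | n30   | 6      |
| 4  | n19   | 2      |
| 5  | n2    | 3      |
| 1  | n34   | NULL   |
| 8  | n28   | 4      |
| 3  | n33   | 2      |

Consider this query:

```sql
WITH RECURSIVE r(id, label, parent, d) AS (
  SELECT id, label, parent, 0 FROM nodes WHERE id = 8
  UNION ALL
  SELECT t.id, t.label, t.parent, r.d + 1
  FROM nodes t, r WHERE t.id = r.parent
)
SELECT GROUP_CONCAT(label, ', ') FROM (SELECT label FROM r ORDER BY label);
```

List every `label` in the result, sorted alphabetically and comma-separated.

n19, n28, n34, n4

Base: id=8 (n28), parent=4, d 0.
Iteration 1: join on id=4 -> n19 (id 4, parent=2, d 1).
Iteration 2: join on id=2 -> n4 (id 2, parent=1, d 2).
Iteration 3: join on id=1 -> n34 (id 1, parent=NULL, d 3).
Iteration 4: parent is NULL; no match; recursion stops.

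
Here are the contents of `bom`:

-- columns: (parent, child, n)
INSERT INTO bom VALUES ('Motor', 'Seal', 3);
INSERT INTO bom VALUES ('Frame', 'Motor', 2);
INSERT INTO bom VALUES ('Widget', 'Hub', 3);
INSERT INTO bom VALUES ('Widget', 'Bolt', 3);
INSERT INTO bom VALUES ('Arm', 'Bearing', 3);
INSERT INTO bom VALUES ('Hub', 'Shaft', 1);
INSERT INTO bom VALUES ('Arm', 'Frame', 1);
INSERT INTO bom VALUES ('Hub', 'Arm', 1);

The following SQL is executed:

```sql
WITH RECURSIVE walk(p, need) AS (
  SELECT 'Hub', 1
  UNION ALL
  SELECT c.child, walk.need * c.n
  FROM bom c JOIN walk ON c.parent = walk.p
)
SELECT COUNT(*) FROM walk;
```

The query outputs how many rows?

Base: (Hub, need=1).
Iteration 1: components of {Hub} -> Arm = 1*1 = 1, Shaft = 1*1 = 1.
Iteration 2: components of {Arm,Shaft} -> Bearing = 1*3 = 3, Frame = 1*1 = 1.
Iteration 3: components of {Bearing,Frame} -> Motor = 1*2 = 2.
Iteration 4: components of {Motor} -> Seal = 2*3 = 6.
Iteration 5: no further components; recursion stops.
Total rows emitted: 7.

7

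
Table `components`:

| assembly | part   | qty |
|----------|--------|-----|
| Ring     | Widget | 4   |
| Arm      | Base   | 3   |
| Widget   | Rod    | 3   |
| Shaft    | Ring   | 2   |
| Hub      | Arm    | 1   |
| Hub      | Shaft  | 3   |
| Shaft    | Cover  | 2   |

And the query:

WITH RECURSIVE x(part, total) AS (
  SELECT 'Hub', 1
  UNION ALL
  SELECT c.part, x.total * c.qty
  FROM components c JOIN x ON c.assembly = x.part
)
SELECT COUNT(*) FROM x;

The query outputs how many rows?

Base: (Hub, total=1).
Iteration 1: components of {Hub} -> Arm = 1*1 = 1, Shaft = 1*3 = 3.
Iteration 2: components of {Arm,Shaft} -> Base = 1*3 = 3, Cover = 3*2 = 6, Ring = 3*2 = 6.
Iteration 3: components of {Base,Cover,Ring} -> Widget = 6*4 = 24.
Iteration 4: components of {Widget} -> Rod = 24*3 = 72.
Iteration 5: no further components; recursion stops.
Total rows emitted: 8.

8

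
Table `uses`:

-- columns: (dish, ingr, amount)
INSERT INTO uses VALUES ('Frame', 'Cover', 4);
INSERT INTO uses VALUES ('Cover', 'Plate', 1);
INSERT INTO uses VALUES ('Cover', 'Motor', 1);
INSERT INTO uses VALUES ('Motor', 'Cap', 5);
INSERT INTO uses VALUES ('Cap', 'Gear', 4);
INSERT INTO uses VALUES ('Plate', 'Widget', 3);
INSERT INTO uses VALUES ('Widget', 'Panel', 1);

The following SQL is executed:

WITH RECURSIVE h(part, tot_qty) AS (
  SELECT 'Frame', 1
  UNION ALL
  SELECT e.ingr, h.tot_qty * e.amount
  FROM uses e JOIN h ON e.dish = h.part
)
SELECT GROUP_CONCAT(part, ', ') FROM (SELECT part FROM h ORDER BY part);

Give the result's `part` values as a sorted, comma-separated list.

Base: (Frame, tot_qty=1).
Iteration 1: components of {Frame} -> Cover = 1*4 = 4.
Iteration 2: components of {Cover} -> Motor = 4*1 = 4, Plate = 4*1 = 4.
Iteration 3: components of {Motor,Plate} -> Cap = 4*5 = 20, Widget = 4*3 = 12.
Iteration 4: components of {Cap,Widget} -> Gear = 20*4 = 80, Panel = 12*1 = 12.
Iteration 5: no further components; recursion stops.

Cap, Cover, Frame, Gear, Motor, Panel, Plate, Widget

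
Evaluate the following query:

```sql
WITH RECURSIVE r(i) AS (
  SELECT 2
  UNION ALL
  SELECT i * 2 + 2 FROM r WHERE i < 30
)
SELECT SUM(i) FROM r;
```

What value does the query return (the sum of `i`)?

Base: i=2.
Iteration 1: 2 < 30 holds -> i = 2 * 2 + 2 = 6.
Iteration 2: 6 < 30 holds -> i = 6 * 2 + 2 = 14.
Iteration 3: 14 < 30 holds -> i = 14 * 2 + 2 = 30.
Iteration 4: 30 < 30 fails; recursion stops.
SUM(i) = 2 + 6 + 14 + 30 = 52.

52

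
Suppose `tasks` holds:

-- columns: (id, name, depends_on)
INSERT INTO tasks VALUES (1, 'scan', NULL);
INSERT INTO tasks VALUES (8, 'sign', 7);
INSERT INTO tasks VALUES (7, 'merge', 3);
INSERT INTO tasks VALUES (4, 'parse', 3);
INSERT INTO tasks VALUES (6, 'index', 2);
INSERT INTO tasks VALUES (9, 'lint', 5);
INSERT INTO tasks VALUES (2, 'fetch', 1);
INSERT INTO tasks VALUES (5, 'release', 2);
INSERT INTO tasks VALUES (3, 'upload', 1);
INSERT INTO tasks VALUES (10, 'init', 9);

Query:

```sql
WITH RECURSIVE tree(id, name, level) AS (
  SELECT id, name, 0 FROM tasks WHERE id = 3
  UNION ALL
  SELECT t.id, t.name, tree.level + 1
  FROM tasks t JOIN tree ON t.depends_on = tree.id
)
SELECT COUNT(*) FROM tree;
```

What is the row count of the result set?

4

Base: id=3 (upload) at level 0.
Iteration 1: rows with depends_on in {3} -> parse (id 4, level 1), merge (id 7, level 1).
Iteration 2: rows with depends_on in {4,7} -> sign (id 8, level 2).
Iteration 3: no rows with depends_on in {8}; recursion stops.
Total rows emitted: 4.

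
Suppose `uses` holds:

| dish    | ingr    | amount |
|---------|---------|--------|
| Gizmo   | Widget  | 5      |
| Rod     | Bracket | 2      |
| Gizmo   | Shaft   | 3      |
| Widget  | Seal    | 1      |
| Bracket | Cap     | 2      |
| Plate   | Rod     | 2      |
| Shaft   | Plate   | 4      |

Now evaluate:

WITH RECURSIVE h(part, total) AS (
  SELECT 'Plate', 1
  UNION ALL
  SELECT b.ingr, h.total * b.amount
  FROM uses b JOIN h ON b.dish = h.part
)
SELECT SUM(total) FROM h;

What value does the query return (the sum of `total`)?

Base: (Plate, total=1).
Iteration 1: components of {Plate} -> Rod = 1*2 = 2.
Iteration 2: components of {Rod} -> Bracket = 2*2 = 4.
Iteration 3: components of {Bracket} -> Cap = 4*2 = 8.
Iteration 4: no further components; recursion stops.
SUM(total) = 1 + 2 + 4 + 8 = 15.

15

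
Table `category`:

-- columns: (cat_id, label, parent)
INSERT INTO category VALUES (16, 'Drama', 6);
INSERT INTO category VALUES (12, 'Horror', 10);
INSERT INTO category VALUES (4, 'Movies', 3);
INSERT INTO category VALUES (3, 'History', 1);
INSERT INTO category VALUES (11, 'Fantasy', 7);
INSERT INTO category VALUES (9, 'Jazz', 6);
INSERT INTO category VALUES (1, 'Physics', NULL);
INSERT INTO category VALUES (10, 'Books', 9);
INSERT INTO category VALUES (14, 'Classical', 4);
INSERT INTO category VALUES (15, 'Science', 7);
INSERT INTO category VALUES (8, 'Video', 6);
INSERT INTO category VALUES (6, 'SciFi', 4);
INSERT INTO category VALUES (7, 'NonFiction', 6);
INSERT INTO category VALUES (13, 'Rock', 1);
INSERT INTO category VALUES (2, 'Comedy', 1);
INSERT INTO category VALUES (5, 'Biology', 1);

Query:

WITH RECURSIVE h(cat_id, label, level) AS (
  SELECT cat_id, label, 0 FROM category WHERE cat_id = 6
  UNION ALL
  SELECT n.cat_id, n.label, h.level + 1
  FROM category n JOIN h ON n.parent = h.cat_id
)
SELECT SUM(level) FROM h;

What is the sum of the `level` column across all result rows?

Base: cat_id=6 (SciFi) at level 0.
Iteration 1: rows with parent in {6} -> NonFiction (id 7, level 1), Video (id 8, level 1), Jazz (id 9, level 1), Drama (id 16, level 1).
Iteration 2: rows with parent in {7,8,9,16} -> Books (id 10, level 2), Fantasy (id 11, level 2), Science (id 15, level 2).
Iteration 3: rows with parent in {10,11,15} -> Horror (id 12, level 3).
Iteration 4: no rows with parent in {12}; recursion stops.
SUM(level) = 0 + 1 + 1 + 1 + 1 + 2 + 2 + 2 + 3 = 13.

13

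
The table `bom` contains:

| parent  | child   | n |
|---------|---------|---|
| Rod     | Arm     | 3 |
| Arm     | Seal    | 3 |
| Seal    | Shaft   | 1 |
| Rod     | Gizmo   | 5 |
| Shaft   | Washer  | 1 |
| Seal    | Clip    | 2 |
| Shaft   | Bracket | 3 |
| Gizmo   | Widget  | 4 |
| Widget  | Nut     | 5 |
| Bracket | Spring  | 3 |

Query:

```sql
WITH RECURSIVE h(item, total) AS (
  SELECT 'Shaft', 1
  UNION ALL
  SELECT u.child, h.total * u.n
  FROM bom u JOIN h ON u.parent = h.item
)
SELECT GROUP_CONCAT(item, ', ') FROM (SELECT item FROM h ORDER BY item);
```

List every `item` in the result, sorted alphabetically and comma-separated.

Bracket, Shaft, Spring, Washer

Base: (Shaft, total=1).
Iteration 1: components of {Shaft} -> Bracket = 1*3 = 3, Washer = 1*1 = 1.
Iteration 2: components of {Bracket,Washer} -> Spring = 3*3 = 9.
Iteration 3: no further components; recursion stops.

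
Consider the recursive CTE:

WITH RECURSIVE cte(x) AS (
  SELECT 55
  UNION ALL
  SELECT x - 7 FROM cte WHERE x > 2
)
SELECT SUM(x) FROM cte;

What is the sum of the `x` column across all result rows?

243

Base: x=55.
Iteration 1: 55 > 2 holds -> x = 55 - 7 = 48.
Iteration 2: 48 > 2 holds -> x = 48 - 7 = 41.
Iteration 3: 41 > 2 holds -> x = 41 - 7 = 34.
Iteration 4: 34 > 2 holds -> x = 34 - 7 = 27.
Iteration 5: 27 > 2 holds -> x = 27 - 7 = 20.
Iteration 6: 20 > 2 holds -> x = 20 - 7 = 13.
Iteration 7: 13 > 2 holds -> x = 13 - 7 = 6.
Iteration 8: 6 > 2 holds -> x = 6 - 7 = -1.
Iteration 9: -1 > 2 fails; recursion stops.
SUM(x) = 55 + 48 + 41 + 34 + 27 + 20 + 13 + 6 + -1 = 243.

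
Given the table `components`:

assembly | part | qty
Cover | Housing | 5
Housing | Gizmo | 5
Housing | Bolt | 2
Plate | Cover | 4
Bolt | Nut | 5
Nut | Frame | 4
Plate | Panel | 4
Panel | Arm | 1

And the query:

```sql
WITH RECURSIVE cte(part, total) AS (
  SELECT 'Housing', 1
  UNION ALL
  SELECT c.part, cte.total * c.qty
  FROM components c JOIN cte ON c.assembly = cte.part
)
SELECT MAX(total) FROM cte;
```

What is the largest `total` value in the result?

Base: (Housing, total=1).
Iteration 1: components of {Housing} -> Bolt = 1*2 = 2, Gizmo = 1*5 = 5.
Iteration 2: components of {Bolt,Gizmo} -> Nut = 2*5 = 10.
Iteration 3: components of {Nut} -> Frame = 10*4 = 40.
Iteration 4: no further components; recursion stops.
total values: 1, 5, 2, 10, 40; the maximum is 40.

40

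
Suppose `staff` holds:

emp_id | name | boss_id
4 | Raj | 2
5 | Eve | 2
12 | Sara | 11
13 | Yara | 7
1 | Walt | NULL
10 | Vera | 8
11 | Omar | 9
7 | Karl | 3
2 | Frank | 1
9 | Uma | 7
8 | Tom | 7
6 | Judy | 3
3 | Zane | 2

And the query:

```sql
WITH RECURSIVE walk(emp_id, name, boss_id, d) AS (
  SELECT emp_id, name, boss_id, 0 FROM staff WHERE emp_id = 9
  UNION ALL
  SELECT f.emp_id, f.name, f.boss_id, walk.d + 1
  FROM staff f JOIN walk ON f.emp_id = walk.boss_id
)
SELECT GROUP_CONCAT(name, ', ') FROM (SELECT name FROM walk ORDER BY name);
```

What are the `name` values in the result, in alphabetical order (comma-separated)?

Frank, Karl, Uma, Walt, Zane

Base: emp_id=9 (Uma), boss_id=7, d 0.
Iteration 1: join on emp_id=7 -> Karl (id 7, boss_id=3, d 1).
Iteration 2: join on emp_id=3 -> Zane (id 3, boss_id=2, d 2).
Iteration 3: join on emp_id=2 -> Frank (id 2, boss_id=1, d 3).
Iteration 4: join on emp_id=1 -> Walt (id 1, boss_id=NULL, d 4).
Iteration 5: boss_id is NULL; no match; recursion stops.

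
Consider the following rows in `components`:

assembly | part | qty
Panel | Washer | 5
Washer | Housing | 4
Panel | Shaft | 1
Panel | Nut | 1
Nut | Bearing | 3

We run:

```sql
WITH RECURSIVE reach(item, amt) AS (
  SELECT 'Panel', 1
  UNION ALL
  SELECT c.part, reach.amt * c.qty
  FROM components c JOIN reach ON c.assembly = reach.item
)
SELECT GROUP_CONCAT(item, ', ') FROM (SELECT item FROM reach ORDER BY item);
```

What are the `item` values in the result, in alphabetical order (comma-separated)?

Bearing, Housing, Nut, Panel, Shaft, Washer

Base: (Panel, amt=1).
Iteration 1: components of {Panel} -> Nut = 1*1 = 1, Shaft = 1*1 = 1, Washer = 1*5 = 5.
Iteration 2: components of {Nut,Shaft,Washer} -> Bearing = 1*3 = 3, Housing = 5*4 = 20.
Iteration 3: no further components; recursion stops.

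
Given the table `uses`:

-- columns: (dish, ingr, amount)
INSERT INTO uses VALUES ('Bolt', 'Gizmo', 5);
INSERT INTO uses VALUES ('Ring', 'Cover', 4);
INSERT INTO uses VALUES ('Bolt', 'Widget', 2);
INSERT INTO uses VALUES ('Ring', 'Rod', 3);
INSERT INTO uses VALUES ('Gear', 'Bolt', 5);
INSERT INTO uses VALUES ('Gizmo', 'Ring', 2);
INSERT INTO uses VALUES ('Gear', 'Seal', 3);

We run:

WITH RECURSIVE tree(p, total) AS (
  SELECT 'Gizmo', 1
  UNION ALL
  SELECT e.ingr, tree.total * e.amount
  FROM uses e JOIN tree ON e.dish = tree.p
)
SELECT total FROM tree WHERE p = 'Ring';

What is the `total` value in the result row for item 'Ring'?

Base: (Gizmo, total=1).
Iteration 1: components of {Gizmo} -> Ring = 1*2 = 2.
Iteration 2: components of {Ring} -> Cover = 2*4 = 8, Rod = 2*3 = 6.
Iteration 3: no further components; recursion stops.

2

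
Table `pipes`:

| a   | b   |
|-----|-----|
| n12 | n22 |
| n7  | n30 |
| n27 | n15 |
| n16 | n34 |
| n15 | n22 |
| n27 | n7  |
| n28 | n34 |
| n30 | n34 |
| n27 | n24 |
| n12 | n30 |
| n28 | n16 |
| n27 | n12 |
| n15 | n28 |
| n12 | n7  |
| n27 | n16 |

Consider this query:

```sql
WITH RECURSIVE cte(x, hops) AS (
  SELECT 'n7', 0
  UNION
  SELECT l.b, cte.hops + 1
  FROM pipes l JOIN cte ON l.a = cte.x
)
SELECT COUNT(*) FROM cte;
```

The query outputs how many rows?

Base: (n7, hops=0).
Iteration 1: edges from {n7} -> (n30, hops=1).
Iteration 2: edges from {n30} -> (n34, hops=2).
Iteration 3: no outgoing edges from {n34}; recursion stops.
Total rows emitted: 3.

3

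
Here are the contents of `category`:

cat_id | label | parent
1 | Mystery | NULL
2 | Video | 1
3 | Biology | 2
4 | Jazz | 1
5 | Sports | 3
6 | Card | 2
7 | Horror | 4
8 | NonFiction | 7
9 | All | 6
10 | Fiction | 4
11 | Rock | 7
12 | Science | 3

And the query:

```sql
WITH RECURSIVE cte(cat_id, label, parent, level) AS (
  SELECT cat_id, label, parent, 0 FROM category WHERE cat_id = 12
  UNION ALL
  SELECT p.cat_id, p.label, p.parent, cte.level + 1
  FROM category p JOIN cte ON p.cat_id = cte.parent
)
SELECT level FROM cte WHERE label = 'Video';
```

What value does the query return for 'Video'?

2

Base: cat_id=12 (Science), parent=3, level 0.
Iteration 1: join on cat_id=3 -> Biology (id 3, parent=2, level 1).
Iteration 2: join on cat_id=2 -> Video (id 2, parent=1, level 2).
Iteration 3: join on cat_id=1 -> Mystery (id 1, parent=NULL, level 3).
Iteration 4: parent is NULL; no match; recursion stops.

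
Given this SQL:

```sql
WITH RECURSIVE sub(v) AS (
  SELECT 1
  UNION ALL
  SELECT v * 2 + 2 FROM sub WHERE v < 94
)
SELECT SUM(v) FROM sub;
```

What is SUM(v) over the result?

Base: v=1.
Iteration 1: 1 < 94 holds -> v = 1 * 2 + 2 = 4.
Iteration 2: 4 < 94 holds -> v = 4 * 2 + 2 = 10.
Iteration 3: 10 < 94 holds -> v = 10 * 2 + 2 = 22.
Iteration 4: 22 < 94 holds -> v = 22 * 2 + 2 = 46.
Iteration 5: 46 < 94 holds -> v = 46 * 2 + 2 = 94.
Iteration 6: 94 < 94 fails; recursion stops.
SUM(v) = 1 + 4 + 10 + 22 + 46 + 94 = 177.

177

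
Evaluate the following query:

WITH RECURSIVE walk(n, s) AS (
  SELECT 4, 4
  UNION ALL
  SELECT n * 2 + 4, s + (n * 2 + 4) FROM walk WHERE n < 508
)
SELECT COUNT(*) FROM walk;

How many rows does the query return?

7

Base: n=4, s=4.
Iteration 1: 4 < 508 holds -> n = 4 * 2 + 4 = 12, s = 4 + 12 = 16.
Iteration 2: 12 < 508 holds -> n = 12 * 2 + 4 = 28, s = 16 + 28 = 44.
Iteration 3: 28 < 508 holds -> n = 28 * 2 + 4 = 60, s = 44 + 60 = 104.
Iteration 4: 60 < 508 holds -> n = 60 * 2 + 4 = 124, s = 104 + 124 = 228.
Iteration 5: 124 < 508 holds -> n = 124 * 2 + 4 = 252, s = 228 + 252 = 480.
Iteration 6: 252 < 508 holds -> n = 252 * 2 + 4 = 508, s = 480 + 508 = 988.
Iteration 7: 508 < 508 fails; recursion stops.
Total rows emitted: 7.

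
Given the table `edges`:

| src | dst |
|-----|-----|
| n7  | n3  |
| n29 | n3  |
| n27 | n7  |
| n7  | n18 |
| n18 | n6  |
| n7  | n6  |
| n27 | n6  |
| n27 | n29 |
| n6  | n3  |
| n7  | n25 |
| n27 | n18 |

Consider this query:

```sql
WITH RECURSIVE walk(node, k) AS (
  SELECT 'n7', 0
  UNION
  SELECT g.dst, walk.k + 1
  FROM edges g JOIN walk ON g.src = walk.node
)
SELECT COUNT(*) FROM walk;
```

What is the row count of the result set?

Base: (n7, k=0).
Iteration 1: edges from {n7} -> (n18, k=1), (n25, k=1), (n3, k=1), (n6, k=1).
Iteration 2: edges from {n18,n25,n3,n6} -> (n3, k=2), (n6, k=2).
Iteration 3: edges from {n3,n6} -> (n3, k=3).
Iteration 4: no outgoing edges from {n3}; recursion stops.
Total rows emitted: 8.

8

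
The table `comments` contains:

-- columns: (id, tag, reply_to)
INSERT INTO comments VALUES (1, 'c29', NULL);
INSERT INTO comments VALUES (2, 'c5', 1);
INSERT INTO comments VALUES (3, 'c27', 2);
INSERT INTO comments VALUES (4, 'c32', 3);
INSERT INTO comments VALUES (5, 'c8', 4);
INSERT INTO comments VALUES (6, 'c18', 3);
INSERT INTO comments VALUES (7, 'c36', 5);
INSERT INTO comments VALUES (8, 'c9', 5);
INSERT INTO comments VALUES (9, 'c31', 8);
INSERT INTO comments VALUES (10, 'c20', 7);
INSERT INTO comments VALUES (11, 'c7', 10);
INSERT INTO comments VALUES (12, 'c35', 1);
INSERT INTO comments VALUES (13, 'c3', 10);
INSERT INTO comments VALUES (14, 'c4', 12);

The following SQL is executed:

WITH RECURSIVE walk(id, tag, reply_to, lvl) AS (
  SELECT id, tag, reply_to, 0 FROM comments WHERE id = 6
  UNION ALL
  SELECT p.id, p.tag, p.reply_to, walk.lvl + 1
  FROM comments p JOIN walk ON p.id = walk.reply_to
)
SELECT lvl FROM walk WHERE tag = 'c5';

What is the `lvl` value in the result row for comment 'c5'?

2

Base: id=6 (c18), reply_to=3, lvl 0.
Iteration 1: join on id=3 -> c27 (id 3, reply_to=2, lvl 1).
Iteration 2: join on id=2 -> c5 (id 2, reply_to=1, lvl 2).
Iteration 3: join on id=1 -> c29 (id 1, reply_to=NULL, lvl 3).
Iteration 4: reply_to is NULL; no match; recursion stops.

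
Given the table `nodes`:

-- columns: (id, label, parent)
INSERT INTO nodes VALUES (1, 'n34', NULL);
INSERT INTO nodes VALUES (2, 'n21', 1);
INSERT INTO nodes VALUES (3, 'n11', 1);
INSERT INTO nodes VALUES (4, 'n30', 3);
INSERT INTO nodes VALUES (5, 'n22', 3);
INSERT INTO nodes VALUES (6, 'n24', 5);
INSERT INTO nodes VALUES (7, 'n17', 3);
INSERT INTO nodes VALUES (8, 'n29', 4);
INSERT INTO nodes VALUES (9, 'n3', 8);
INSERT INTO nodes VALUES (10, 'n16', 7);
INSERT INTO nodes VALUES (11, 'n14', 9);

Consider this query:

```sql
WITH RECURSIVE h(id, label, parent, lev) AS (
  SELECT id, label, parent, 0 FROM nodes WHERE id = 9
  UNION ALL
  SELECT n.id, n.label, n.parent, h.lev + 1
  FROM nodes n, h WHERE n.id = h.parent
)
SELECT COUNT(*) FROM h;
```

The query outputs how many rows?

5

Base: id=9 (n3), parent=8, lev 0.
Iteration 1: join on id=8 -> n29 (id 8, parent=4, lev 1).
Iteration 2: join on id=4 -> n30 (id 4, parent=3, lev 2).
Iteration 3: join on id=3 -> n11 (id 3, parent=1, lev 3).
Iteration 4: join on id=1 -> n34 (id 1, parent=NULL, lev 4).
Iteration 5: parent is NULL; no match; recursion stops.
Total rows emitted: 5.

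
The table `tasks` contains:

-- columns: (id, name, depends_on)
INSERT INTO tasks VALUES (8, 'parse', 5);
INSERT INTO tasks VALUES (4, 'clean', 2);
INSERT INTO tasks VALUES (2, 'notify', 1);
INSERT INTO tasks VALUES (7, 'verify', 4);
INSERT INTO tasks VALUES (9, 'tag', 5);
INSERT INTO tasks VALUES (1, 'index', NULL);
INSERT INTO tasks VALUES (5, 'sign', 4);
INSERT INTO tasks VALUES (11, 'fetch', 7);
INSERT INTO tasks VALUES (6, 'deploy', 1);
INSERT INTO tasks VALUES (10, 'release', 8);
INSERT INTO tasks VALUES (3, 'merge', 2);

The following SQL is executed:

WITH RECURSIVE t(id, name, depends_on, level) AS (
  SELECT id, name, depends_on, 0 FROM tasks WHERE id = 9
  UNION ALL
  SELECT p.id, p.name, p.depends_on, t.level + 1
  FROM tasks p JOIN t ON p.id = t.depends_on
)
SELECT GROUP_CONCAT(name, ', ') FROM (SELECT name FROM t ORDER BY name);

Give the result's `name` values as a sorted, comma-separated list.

Base: id=9 (tag), depends_on=5, level 0.
Iteration 1: join on id=5 -> sign (id 5, depends_on=4, level 1).
Iteration 2: join on id=4 -> clean (id 4, depends_on=2, level 2).
Iteration 3: join on id=2 -> notify (id 2, depends_on=1, level 3).
Iteration 4: join on id=1 -> index (id 1, depends_on=NULL, level 4).
Iteration 5: depends_on is NULL; no match; recursion stops.

clean, index, notify, sign, tag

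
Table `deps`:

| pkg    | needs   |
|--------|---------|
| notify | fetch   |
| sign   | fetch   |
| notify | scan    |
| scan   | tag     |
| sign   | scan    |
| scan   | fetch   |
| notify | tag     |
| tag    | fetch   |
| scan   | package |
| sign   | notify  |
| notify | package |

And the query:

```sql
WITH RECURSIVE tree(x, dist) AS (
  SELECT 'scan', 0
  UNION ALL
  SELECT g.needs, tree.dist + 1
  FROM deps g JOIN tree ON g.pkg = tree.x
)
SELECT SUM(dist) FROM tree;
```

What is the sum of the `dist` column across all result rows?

Base: (scan, dist=0).
Iteration 1: edges from {scan} -> (fetch, dist=1), (package, dist=1), (tag, dist=1).
Iteration 2: edges from {fetch,package,tag} -> (fetch, dist=2).
Iteration 3: no outgoing edges from {fetch}; recursion stops.
SUM(dist) = 0 + 1 + 1 + 1 + 2 = 5.

5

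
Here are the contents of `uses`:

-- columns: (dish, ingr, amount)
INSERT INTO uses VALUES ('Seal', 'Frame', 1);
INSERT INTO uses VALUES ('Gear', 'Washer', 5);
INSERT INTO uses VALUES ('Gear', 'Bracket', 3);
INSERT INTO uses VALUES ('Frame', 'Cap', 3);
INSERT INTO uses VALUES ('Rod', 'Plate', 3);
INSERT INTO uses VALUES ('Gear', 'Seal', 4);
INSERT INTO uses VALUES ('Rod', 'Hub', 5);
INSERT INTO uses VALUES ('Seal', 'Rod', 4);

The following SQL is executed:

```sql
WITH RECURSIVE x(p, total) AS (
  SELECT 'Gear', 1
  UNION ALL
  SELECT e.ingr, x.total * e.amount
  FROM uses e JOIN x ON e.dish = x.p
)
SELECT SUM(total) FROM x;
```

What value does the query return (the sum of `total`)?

173

Base: (Gear, total=1).
Iteration 1: components of {Gear} -> Bracket = 1*3 = 3, Seal = 1*4 = 4, Washer = 1*5 = 5.
Iteration 2: components of {Bracket,Seal,Washer} -> Frame = 4*1 = 4, Rod = 4*4 = 16.
Iteration 3: components of {Frame,Rod} -> Cap = 4*3 = 12, Hub = 16*5 = 80, Plate = 16*3 = 48.
Iteration 4: no further components; recursion stops.
SUM(total) = 1 + 5 + 4 + 3 + 4 + 16 + 12 + 80 + 48 = 173.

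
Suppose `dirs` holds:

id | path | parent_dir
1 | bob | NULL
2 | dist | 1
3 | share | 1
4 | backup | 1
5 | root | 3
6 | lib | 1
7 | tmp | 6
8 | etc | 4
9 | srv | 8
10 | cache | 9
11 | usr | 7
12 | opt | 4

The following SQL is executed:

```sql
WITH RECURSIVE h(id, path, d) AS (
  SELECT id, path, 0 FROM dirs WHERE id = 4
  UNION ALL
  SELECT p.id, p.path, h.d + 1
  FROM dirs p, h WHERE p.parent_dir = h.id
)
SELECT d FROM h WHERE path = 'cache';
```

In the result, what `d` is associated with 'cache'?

3

Base: id=4 (backup) at d 0.
Iteration 1: rows with parent_dir in {4} -> etc (id 8, d 1), opt (id 12, d 1).
Iteration 2: rows with parent_dir in {8,12} -> srv (id 9, d 2).
Iteration 3: rows with parent_dir in {9} -> cache (id 10, d 3).
Iteration 4: no rows with parent_dir in {10}; recursion stops.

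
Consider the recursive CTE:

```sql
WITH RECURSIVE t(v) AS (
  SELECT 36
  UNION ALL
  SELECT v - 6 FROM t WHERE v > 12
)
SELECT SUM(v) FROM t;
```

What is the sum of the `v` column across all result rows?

120

Base: v=36.
Iteration 1: 36 > 12 holds -> v = 36 - 6 = 30.
Iteration 2: 30 > 12 holds -> v = 30 - 6 = 24.
Iteration 3: 24 > 12 holds -> v = 24 - 6 = 18.
Iteration 4: 18 > 12 holds -> v = 18 - 6 = 12.
Iteration 5: 12 > 12 fails; recursion stops.
SUM(v) = 36 + 30 + 24 + 18 + 12 = 120.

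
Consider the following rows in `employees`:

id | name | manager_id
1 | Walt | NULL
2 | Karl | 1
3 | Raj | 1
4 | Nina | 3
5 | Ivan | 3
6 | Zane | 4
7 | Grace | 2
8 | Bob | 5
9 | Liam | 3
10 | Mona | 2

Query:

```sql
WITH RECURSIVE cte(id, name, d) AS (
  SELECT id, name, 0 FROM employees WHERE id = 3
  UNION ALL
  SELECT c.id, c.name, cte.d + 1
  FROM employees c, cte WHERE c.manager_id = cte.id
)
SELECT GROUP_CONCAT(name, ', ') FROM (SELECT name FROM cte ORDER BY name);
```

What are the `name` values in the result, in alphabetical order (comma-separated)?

Bob, Ivan, Liam, Nina, Raj, Zane

Base: id=3 (Raj) at d 0.
Iteration 1: rows with manager_id in {3} -> Nina (id 4, d 1), Ivan (id 5, d 1), Liam (id 9, d 1).
Iteration 2: rows with manager_id in {4,5,9} -> Zane (id 6, d 2), Bob (id 8, d 2).
Iteration 3: no rows with manager_id in {6,8}; recursion stops.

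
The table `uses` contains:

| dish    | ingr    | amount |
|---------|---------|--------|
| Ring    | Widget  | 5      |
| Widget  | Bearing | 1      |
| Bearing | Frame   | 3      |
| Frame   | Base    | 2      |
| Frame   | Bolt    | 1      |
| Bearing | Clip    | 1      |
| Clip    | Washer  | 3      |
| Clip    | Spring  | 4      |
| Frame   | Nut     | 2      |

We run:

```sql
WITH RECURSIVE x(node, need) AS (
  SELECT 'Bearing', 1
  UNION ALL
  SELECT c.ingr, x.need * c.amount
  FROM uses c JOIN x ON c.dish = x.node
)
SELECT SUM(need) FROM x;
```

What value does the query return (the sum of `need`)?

Base: (Bearing, need=1).
Iteration 1: components of {Bearing} -> Clip = 1*1 = 1, Frame = 1*3 = 3.
Iteration 2: components of {Clip,Frame} -> Base = 3*2 = 6, Bolt = 3*1 = 3, Nut = 3*2 = 6, Spring = 1*4 = 4, Washer = 1*3 = 3.
Iteration 3: no further components; recursion stops.
SUM(need) = 1 + 3 + 1 + 6 + 3 + 6 + 3 + 4 = 27.

27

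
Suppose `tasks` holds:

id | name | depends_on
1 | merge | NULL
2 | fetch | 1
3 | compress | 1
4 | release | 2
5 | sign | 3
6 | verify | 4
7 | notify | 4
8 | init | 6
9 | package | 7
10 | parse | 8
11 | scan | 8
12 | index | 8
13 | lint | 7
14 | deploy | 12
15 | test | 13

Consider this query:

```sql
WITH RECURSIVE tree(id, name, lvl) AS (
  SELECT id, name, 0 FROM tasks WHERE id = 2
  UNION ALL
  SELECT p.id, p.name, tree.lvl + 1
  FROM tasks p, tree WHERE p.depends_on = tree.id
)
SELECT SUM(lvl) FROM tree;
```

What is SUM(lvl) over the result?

Base: id=2 (fetch) at lvl 0.
Iteration 1: rows with depends_on in {2} -> release (id 4, lvl 1).
Iteration 2: rows with depends_on in {4} -> verify (id 6, lvl 2), notify (id 7, lvl 2).
Iteration 3: rows with depends_on in {6,7} -> init (id 8, lvl 3), package (id 9, lvl 3), lint (id 13, lvl 3).
Iteration 4: rows with depends_on in {8,9,13} -> parse (id 10, lvl 4), scan (id 11, lvl 4), index (id 12, lvl 4), test (id 15, lvl 4).
Iteration 5: rows with depends_on in {10,11,12,15} -> deploy (id 14, lvl 5).
Iteration 6: no rows with depends_on in {14}; recursion stops.
SUM(lvl) = 0 + 1 + 2 + 2 + 3 + 3 + 3 + 4 + 4 + 4 + 4 + 5 = 35.

35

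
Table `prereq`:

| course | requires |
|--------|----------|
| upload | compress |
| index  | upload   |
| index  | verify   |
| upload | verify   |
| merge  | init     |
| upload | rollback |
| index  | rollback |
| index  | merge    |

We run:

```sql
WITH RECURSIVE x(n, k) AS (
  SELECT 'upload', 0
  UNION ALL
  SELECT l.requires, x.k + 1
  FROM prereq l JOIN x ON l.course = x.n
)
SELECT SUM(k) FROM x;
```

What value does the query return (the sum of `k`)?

3

Base: (upload, k=0).
Iteration 1: edges from {upload} -> (compress, k=1), (rollback, k=1), (verify, k=1).
Iteration 2: no outgoing edges from {compress,rollback,verify}; recursion stops.
SUM(k) = 0 + 1 + 1 + 1 = 3.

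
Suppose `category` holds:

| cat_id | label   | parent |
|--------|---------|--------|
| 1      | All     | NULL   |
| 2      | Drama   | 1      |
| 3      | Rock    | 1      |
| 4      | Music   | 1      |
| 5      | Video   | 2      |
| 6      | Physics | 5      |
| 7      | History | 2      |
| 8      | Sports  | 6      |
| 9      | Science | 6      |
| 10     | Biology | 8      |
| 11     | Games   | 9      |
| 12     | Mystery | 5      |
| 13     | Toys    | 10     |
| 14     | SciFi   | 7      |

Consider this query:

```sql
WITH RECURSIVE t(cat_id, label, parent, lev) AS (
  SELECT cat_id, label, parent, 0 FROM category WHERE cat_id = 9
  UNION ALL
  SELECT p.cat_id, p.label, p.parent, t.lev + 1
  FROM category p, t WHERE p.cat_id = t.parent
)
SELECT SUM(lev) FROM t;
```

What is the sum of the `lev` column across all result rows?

10

Base: cat_id=9 (Science), parent=6, lev 0.
Iteration 1: join on cat_id=6 -> Physics (id 6, parent=5, lev 1).
Iteration 2: join on cat_id=5 -> Video (id 5, parent=2, lev 2).
Iteration 3: join on cat_id=2 -> Drama (id 2, parent=1, lev 3).
Iteration 4: join on cat_id=1 -> All (id 1, parent=NULL, lev 4).
Iteration 5: parent is NULL; no match; recursion stops.
SUM(lev) = 0 + 1 + 2 + 3 + 4 = 10.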